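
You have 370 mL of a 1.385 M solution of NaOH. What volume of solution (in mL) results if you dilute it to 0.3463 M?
Using M₁V₁ = M₂V₂:
1.385 × 370 = 0.3463 × V₂
V₂ = (1.385 × 370) / 0.3463 = 1480 mL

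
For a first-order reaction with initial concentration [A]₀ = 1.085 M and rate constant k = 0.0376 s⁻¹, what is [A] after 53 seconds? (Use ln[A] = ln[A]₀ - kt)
0.1479 M

ln[A] = ln[A]₀ - k·t = ln(1.085) - (0.0376)·(53) = 0.0816 - 1.9928 = -1.9112
[A] = e^(-1.9112) = 0.1479 M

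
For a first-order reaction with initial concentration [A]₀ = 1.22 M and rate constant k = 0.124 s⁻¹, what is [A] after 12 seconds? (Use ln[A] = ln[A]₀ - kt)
0.2755 M

ln[A] = ln[A]₀ - k·t = ln(1.22) - (0.124)·(12) = 0.1989 - 1.4880 = -1.2891
[A] = e^(-1.2891) = 0.2755 M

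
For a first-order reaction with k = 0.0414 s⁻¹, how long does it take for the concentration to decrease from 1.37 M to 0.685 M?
16.74 s

From ln[A] = ln[A]₀ - k·t: t = ln([A]₀/[A])/k = ln(1.37/0.685)/0.0414 = ln(2.0000)/0.0414 = 0.6931/0.0414 = 16.74 s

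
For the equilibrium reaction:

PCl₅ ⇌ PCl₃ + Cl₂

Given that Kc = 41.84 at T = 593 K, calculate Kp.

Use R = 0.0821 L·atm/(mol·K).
K_p = 2.04e+03

Δn = (moles gaseous products) − (moles gaseous reactants) = 1
T = 593 K; RT = 0.0821 × 593 = 48.6853
Kp = Kc·(RT)^Δn = 41.84 × (48.6853)^1 = 41.84 × 48.6853 = 2.04e+03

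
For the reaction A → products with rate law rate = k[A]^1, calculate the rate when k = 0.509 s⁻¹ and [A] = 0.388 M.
0.1975 M/s

rate = k·[A]^1 = 0.509·(0.388)^1 = 0.509·0.388 = 0.1975 M/s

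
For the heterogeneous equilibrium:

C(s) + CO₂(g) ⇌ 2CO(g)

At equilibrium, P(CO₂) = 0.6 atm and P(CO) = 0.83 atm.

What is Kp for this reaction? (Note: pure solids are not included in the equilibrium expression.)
K_p = 1.148

Solid C is excluded.
Kp = P(CO)²/P(CO₂) = (0.83)²/0.6 = 0.6889/0.6 = 1.148.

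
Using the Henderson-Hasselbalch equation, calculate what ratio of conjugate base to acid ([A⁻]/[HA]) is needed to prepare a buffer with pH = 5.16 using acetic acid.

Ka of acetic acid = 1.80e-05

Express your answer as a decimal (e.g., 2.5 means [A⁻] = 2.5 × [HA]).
[A⁻]/[HA] = 2.602

pKa = −log(1.80e-05) = 4.7447. pH = pKa + log([A⁻]/[HA]). 5.16 = 4.7447 + log(ratio). log(ratio) = 5.16 − 4.7447 = 0.4153. ratio = 10^(0.4153) = 2.602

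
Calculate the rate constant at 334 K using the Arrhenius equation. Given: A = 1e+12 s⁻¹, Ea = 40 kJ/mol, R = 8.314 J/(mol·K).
5.55e+05 s⁻¹

k = A·exp(-Ea/(R·T)) = 1e+12·exp(-40000/(8.314·334)) = 1e+12·exp(-14.4047) = 1e+12·5.5479e-07 = 5.55e+05 s⁻¹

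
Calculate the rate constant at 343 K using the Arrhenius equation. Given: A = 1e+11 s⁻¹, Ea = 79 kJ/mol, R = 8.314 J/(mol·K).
9.31e-02 s⁻¹

k = A·exp(-Ea/(R·T)) = 1e+11·exp(-79000/(8.314·343)) = 1e+11·exp(-27.7028) = 1e+11·9.3078e-13 = 9.31e-02 s⁻¹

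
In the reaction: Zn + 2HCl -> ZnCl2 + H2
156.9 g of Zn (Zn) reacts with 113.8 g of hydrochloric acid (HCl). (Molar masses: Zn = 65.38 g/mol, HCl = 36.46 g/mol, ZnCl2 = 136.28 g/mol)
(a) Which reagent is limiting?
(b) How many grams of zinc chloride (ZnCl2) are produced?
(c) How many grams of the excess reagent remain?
(a) HCl, (b) 212.7 g, (c) 54.87 g

Moles of Zn = 156.9 g ÷ 65.38 g/mol = 2.39982 mol
Moles of HCl = 113.8 g ÷ 36.46 g/mol = 3.12123 mol
Moles ÷ coefficient: Zn: 2.39982/1 = 2.4, HCl: 3.12123/2 = 1.561
(a) HCl has the smaller value, so HCl is the limiting reagent.
(b) Moles of ZnCl2 = 3.12123 mol HCl × (1/2) = 1.56061 mol; mass = 1.56061 mol × 136.28 g/mol = 212.7 g
(c) Zn consumed = 3.12123 × (1/2) = 1.56061 mol; remaining = 2.39982 − 1.56061 = 0.839202 mol; mass = 0.839202 mol × 65.38 g/mol = 54.87 g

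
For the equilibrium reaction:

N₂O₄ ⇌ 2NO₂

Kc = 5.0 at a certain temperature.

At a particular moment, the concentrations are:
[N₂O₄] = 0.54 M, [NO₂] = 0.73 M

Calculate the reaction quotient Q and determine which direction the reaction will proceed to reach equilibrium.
Q = 0.987, Q < K, reaction proceeds forward (toward products)

Q = ([NO₂]^2) / ([N₂O₄])
  = ((0.73)^2) / ((0.54)) = 0.5329/0.54 = 0.9869
Since Q = 0.9869 < Kc = 5.0, the reaction proceeds forward (toward products) to reach equilibrium.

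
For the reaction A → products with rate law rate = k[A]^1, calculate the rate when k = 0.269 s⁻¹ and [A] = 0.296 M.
0.07962 M/s

rate = k·[A]^1 = 0.269·(0.296)^1 = 0.269·0.296 = 0.07962 M/s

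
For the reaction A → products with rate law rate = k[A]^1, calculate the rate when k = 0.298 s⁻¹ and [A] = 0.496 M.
0.1478 M/s

rate = k·[A]^1 = 0.298·(0.496)^1 = 0.298·0.496 = 0.1478 M/s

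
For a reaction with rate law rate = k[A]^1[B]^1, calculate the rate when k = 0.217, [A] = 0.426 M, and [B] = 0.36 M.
0.03328 M/s

rate = k·[A]^1·[B]^1 = 0.217·(0.426)^1·(0.36)^1 = 0.217·0.426·0.36 = 0.03328 M/s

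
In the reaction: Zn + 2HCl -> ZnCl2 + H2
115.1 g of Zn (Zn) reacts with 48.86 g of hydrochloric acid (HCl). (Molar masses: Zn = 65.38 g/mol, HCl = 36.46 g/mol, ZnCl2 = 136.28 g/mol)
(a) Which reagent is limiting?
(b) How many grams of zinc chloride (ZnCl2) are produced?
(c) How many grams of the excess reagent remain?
(a) HCl, (b) 91.31 g, (c) 71.29 g

Moles of Zn = 115.1 g ÷ 65.38 g/mol = 1.76048 mol
Moles of HCl = 48.86 g ÷ 36.46 g/mol = 1.3401 mol
Moles ÷ coefficient: Zn: 1.76048/1 = 1.76, HCl: 1.3401/2 = 0.67
(a) HCl has the smaller value, so HCl is the limiting reagent.
(b) Moles of ZnCl2 = 1.3401 mol HCl × (1/2) = 0.670049 mol; mass = 0.670049 mol × 136.28 g/mol = 91.31 g
(c) Zn consumed = 1.3401 × (1/2) = 0.670049 mol; remaining = 1.76048 − 0.670049 = 1.09043 mol; mass = 1.09043 mol × 65.38 g/mol = 71.29 g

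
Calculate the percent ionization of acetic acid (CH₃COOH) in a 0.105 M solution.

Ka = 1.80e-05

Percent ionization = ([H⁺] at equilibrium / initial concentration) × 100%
Percent ionization = 1.3%

Let x = [H⁺]. Ka = x²/(C - x) ⇒ x² + (1.80e-05)x - (1.80e-05)(0.105) = 0. x = 1.3658e-03. Percent = (1.3658e-03/0.105) × 100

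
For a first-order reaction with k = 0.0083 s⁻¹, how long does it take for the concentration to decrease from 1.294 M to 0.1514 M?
258.50 s

From ln[A] = ln[A]₀ - k·t: t = ln([A]₀/[A])/k = ln(1.294/0.1514)/0.0083 = ln(8.5469)/0.0083 = 2.1456/0.0083 = 258.50 s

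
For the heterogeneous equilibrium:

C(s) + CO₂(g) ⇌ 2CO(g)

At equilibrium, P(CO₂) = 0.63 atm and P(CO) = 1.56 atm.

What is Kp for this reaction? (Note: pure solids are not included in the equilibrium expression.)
K_p = 3.863

Solid C is excluded.
Kp = P(CO)²/P(CO₂) = (1.56)²/0.63 = 2.434/0.63 = 3.863.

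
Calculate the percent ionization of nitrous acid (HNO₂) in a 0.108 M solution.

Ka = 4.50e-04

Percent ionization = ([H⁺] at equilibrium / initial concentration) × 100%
Percent ionization = 6.25%

Let x = [H⁺]. Ka = x²/(C - x) ⇒ x² + (4.50e-04)x - (4.50e-04)(0.108) = 0. x = 6.7500e-03. Percent = (6.7500e-03/0.108) × 100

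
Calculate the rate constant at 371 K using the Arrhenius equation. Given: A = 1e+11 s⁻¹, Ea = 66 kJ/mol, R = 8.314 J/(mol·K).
5.10e+01 s⁻¹

k = A·exp(-Ea/(R·T)) = 1e+11·exp(-66000/(8.314·371)) = 1e+11·exp(-21.3974) = 1e+11·5.0962e-10 = 5.10e+01 s⁻¹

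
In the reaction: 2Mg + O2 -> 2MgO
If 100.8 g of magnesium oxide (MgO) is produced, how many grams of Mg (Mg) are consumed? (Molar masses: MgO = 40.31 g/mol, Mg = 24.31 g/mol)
Moles of MgO = 100.8 g ÷ 40.31 g/mol = 2.50062 mol
Mole ratio: 2 mol Mg / 2 mol MgO
Moles of Mg = 2.50062 × (2/2) = 2.50062 mol
Mass of Mg = 2.50062 mol × 24.31 g/mol = 60.79 g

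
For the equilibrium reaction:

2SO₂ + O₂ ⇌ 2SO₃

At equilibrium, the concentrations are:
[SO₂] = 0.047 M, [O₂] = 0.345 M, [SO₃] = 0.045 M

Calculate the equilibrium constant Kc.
K_c = 2.6571

Kc = ([SO₃]^2) / ([SO₂]^2 × [O₂])
   = ((0.045)^2) / ((0.047)^2·(0.345))
   = 0.002025 / 0.0007621 = 2.6571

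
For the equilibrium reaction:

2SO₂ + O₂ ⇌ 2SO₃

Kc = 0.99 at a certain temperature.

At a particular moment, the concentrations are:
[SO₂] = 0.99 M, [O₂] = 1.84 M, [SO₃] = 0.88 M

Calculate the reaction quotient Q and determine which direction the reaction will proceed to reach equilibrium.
Q = 0.429, Q < K, reaction proceeds forward (toward products)

Q = ([SO₃]^2) / ([SO₂]^2 × [O₂])
  = ((0.88)^2) / ((0.99)^2·(1.84)) = 0.7744/1.8034 = 0.4294
Since Q = 0.4294 < Kc = 0.99, the reaction proceeds forward (toward products) to reach equilibrium.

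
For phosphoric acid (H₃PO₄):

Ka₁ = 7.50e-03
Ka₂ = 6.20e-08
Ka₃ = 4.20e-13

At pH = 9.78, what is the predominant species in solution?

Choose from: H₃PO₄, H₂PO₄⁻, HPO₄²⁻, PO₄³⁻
HPO₄²⁻

pKa1 = 2.12, pKa2 = 7.21, pKa3 = 12.38. Each pKa is the crossover between adjacent species; pH = 9.78 lies in the region where HPO₄²⁻ predominates.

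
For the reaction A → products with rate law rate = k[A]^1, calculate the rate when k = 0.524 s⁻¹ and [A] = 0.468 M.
0.2452 M/s

rate = k·[A]^1 = 0.524·(0.468)^1 = 0.524·0.468 = 0.2452 M/s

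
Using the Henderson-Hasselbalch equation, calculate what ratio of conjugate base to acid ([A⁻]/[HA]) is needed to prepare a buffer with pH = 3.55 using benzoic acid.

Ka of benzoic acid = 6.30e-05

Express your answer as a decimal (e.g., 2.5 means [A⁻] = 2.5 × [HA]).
[A⁻]/[HA] = 0.224

pKa = −log(6.30e-05) = 4.2007. pH = pKa + log([A⁻]/[HA]). 3.55 = 4.2007 + log(ratio). log(ratio) = 3.55 − 4.2007 = -0.6507. ratio = 10^(-0.6507) = 0.224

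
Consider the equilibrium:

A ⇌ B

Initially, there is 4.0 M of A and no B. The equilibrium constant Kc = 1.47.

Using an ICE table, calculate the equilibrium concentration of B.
[B] = 2.381 M

ICE: [A] = 4.0 − x, [B] = x.
Kc = x/(4.0 − x) = 1.47 ⇒ x = 1.47·4.0/(1 + 1.47) = 5.88/2.47 = 2.381.
[B] = x = 2.381 M.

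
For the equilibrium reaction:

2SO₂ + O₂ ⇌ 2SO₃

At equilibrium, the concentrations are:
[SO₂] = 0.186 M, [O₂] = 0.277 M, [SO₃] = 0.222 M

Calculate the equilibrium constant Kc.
K_c = 5.1428

Kc = ([SO₃]^2) / ([SO₂]^2 × [O₂])
   = ((0.222)^2) / ((0.186)^2·(0.277))
   = 0.049284 / 0.0095831 = 5.1428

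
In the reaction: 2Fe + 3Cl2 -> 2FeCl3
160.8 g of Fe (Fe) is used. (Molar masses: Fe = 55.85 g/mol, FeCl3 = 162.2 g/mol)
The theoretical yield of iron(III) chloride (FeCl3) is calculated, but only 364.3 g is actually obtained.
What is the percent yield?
Moles of Fe = 160.8 g ÷ 55.85 g/mol = 2.87914 mol
Mole ratio: 2 mol FeCl3 / 2 mol Fe
Moles of FeCl3 = 2.87914 × (2/2) = 2.87914 mol
Theoretical yield = 2.87914 mol × 162.2 g/mol = 467 g
Actual yield = 364.3 g
Percent yield = (364.3 / 467) × 100% = 78.0%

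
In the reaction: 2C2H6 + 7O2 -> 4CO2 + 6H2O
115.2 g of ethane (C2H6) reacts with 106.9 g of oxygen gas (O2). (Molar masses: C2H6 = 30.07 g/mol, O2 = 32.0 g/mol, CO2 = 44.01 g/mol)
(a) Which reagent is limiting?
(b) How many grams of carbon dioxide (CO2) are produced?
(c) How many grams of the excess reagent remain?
(a) O2, (b) 84.01 g, (c) 86.5 g

Moles of C2H6 = 115.2 g ÷ 30.07 g/mol = 3.83106 mol
Moles of O2 = 106.9 g ÷ 32.0 g/mol = 3.34063 mol
Moles ÷ coefficient: C2H6: 3.83106/2 = 1.916, O2: 3.34063/7 = 0.4772
(a) O2 has the smaller value, so O2 is the limiting reagent.
(b) Moles of CO2 = 3.34063 mol O2 × (4/7) = 1.90893 mol; mass = 1.90893 mol × 44.01 g/mol = 84.01 g
(c) C2H6 consumed = 3.34063 × (2/7) = 0.954464 mol; remaining = 3.83106 − 0.954464 = 2.8766 mol; mass = 2.8766 mol × 30.07 g/mol = 86.5 g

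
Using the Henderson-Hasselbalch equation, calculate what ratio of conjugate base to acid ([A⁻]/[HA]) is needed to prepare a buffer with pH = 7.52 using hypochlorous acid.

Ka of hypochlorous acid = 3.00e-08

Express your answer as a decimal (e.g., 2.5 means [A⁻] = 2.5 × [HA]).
[A⁻]/[HA] = 0.993

pKa = −log(3.00e-08) = 7.5229. pH = pKa + log([A⁻]/[HA]). 7.52 = 7.5229 + log(ratio). log(ratio) = 7.52 − 7.5229 = -0.0029. ratio = 10^(-0.0029) = 0.993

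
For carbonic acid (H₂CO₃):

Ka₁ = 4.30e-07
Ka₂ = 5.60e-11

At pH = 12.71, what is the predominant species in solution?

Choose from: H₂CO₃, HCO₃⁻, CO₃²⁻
CO₃²⁻

pKa1 = 6.37, pKa2 = 10.25. Each pKa is the crossover between adjacent species; pH = 12.71 lies in the region where CO₃²⁻ predominates.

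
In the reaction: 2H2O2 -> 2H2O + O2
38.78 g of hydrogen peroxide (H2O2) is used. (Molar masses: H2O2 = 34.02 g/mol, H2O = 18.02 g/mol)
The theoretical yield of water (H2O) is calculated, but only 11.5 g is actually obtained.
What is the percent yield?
Moles of H2O2 = 38.78 g ÷ 34.02 g/mol = 1.13992 mol
Mole ratio: 2 mol H2O / 2 mol H2O2
Moles of H2O = 1.13992 × (2/2) = 1.13992 mol
Theoretical yield = 1.13992 mol × 18.02 g/mol = 20.541 g
Actual yield = 11.5 g
Percent yield = (11.5 / 20.541) × 100% = 56.0%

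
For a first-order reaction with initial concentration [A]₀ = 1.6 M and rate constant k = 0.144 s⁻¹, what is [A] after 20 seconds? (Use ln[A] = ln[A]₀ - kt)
0.0898 M

ln[A] = ln[A]₀ - k·t = ln(1.6) - (0.144)·(20) = 0.4700 - 2.8800 = -2.4100
[A] = e^(-2.4100) = 0.0898 M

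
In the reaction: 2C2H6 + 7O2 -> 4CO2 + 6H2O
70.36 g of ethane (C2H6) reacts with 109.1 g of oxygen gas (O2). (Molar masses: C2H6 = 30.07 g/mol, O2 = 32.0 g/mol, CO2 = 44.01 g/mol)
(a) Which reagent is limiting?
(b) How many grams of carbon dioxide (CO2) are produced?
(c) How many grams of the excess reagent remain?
(a) O2, (b) 85.74 g, (c) 41.07 g

Moles of C2H6 = 70.36 g ÷ 30.07 g/mol = 2.33987 mol
Moles of O2 = 109.1 g ÷ 32.0 g/mol = 3.40937 mol
Moles ÷ coefficient: C2H6: 2.33987/2 = 1.17, O2: 3.40937/7 = 0.4871
(a) O2 has the smaller value, so O2 is the limiting reagent.
(b) Moles of CO2 = 3.40937 mol O2 × (4/7) = 1.94821 mol; mass = 1.94821 mol × 44.01 g/mol = 85.74 g
(c) C2H6 consumed = 3.40937 × (2/7) = 0.974107 mol; remaining = 2.33987 − 0.974107 = 1.36577 mol; mass = 1.36577 mol × 30.07 g/mol = 41.07 g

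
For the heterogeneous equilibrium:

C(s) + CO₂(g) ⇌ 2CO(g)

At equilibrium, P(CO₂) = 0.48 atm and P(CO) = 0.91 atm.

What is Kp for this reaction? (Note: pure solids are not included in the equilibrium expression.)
K_p = 1.725

Solid C is excluded.
Kp = P(CO)²/P(CO₂) = (0.91)²/0.48 = 0.8281/0.48 = 1.725.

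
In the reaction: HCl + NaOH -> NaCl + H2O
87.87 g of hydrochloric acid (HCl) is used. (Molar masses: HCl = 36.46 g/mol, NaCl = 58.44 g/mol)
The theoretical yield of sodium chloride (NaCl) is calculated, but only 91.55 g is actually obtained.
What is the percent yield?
Moles of HCl = 87.87 g ÷ 36.46 g/mol = 2.41004 mol
Mole ratio: 1 mol NaCl / 1 mol HCl
Moles of NaCl = 2.41004 × (1/1) = 2.41004 mol
Theoretical yield = 2.41004 mol × 58.44 g/mol = 140.84 g
Actual yield = 91.55 g
Percent yield = (91.55 / 140.84) × 100% = 65.0%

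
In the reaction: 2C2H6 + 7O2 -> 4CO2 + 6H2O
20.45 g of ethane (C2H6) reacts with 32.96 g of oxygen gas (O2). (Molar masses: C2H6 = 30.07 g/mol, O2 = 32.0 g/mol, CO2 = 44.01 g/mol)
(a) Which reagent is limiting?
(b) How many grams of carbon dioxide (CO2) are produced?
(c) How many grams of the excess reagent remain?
(a) O2, (b) 25.9 g, (c) 11.6 g

Moles of C2H6 = 20.45 g ÷ 30.07 g/mol = 0.68008 mol
Moles of O2 = 32.96 g ÷ 32.0 g/mol = 1.03 mol
Moles ÷ coefficient: C2H6: 0.68008/2 = 0.34, O2: 1.03/7 = 0.1471
(a) O2 has the smaller value, so O2 is the limiting reagent.
(b) Moles of CO2 = 1.03 mol O2 × (4/7) = 0.588571 mol; mass = 0.588571 mol × 44.01 g/mol = 25.9 g
(c) C2H6 consumed = 1.03 × (2/7) = 0.294286 mol; remaining = 0.68008 − 0.294286 = 0.385794 mol; mass = 0.385794 mol × 30.07 g/mol = 11.6 g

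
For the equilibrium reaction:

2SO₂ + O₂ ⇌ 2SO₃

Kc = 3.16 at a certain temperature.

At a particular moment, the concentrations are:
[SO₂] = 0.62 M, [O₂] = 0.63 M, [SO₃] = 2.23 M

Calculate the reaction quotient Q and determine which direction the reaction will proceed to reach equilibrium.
Q = 20.535, Q > K, reaction proceeds reverse (toward reactants)

Q = ([SO₃]^2) / ([SO₂]^2 × [O₂])
  = ((2.23)^2) / ((0.62)^2·(0.63)) = 4.9729/0.24217 = 20.53
Since Q = 20.53 > Kc = 3.16, the reaction proceeds reverse (toward reactants) to reach equilibrium.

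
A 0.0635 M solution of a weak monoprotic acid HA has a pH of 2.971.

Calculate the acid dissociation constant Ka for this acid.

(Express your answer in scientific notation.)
K_a = 1.83e-05

[H⁺] = 10^(−pH) = 10^(−2.971) = 1.069e-03 M. For HA ⇌ H⁺ + A⁻, Ka = x²/(C − x) = (1.069e-03)²/(0.0635 − 1.069e-03) = 1.83e-05.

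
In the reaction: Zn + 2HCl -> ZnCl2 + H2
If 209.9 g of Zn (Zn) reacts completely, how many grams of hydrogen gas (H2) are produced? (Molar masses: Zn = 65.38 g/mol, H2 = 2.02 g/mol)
Moles of Zn = 209.9 g ÷ 65.38 g/mol = 3.21046 mol
Mole ratio: 1 mol H2 / 1 mol Zn
Moles of H2 = 3.21046 × (1/1) = 3.21046 mol
Mass of H2 = 3.21046 mol × 2.02 g/mol = 6.485 g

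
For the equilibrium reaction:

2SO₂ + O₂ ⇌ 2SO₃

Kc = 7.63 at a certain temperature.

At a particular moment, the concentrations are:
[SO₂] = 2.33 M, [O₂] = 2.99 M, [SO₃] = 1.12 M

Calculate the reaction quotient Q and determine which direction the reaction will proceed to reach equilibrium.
Q = 0.077, Q < K, reaction proceeds forward (toward products)

Q = ([SO₃]^2) / ([SO₂]^2 × [O₂])
  = ((1.12)^2) / ((2.33)^2·(2.99)) = 1.2544/16.232 = 0.07728
Since Q = 0.07728 < Kc = 7.63, the reaction proceeds forward (toward products) to reach equilibrium.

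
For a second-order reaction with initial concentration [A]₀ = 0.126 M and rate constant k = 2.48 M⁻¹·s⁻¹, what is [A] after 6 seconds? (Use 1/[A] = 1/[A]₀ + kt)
0.0438 M

1/[A] = 1/[A]₀ + k·t = 1/0.126 + (2.48)·(6) = 7.9365 + 14.8800 = 22.8165
[A] = 1/22.8165 = 0.0438 M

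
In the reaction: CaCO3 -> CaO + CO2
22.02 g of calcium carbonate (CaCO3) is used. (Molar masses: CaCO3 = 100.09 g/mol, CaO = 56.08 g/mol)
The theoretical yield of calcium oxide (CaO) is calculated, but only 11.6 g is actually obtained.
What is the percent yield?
Moles of CaCO3 = 22.02 g ÷ 100.09 g/mol = 0.220002 mol
Mole ratio: 1 mol CaO / 1 mol CaCO3
Moles of CaO = 0.220002 × (1/1) = 0.220002 mol
Theoretical yield = 0.220002 mol × 56.08 g/mol = 12.338 g
Actual yield = 11.6 g
Percent yield = (11.6 / 12.338) × 100% = 94.0%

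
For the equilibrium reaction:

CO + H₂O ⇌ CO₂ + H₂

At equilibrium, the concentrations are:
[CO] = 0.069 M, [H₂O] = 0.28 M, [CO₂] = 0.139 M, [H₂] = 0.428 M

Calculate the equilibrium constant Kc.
K_c = 3.0793

Kc = ([CO₂] × [H₂]) / ([CO] × [H₂O])
   = ((0.139)·(0.428)) / ((0.069)·(0.28))
   = 0.059492 / 0.01932 = 3.0793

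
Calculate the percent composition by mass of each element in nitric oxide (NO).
N: 46.68%, O: 53.32%

Molar mass of NO = 30.01 g/mol
% N = (1 × 14.01) / 30.01 × 100% = 14.01 / 30.01 × 100% = 46.68%
% O = (1 × 16.0) / 30.01 × 100% = 16 / 30.01 × 100% = 53.32%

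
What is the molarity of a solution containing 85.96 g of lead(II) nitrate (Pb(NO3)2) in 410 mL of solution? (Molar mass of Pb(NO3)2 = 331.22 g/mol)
Moles of Pb(NO3)2 = 85.96 g ÷ 331.22 g/mol = 0.259525 mol
Volume = 410 mL = 0.41 L
Molarity = 0.259525 mol ÷ 0.41 L = 0.633 M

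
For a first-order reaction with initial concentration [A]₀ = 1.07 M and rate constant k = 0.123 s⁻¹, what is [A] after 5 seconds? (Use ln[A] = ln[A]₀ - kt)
0.5785 M

ln[A] = ln[A]₀ - k·t = ln(1.07) - (0.123)·(5) = 0.0677 - 0.6150 = -0.5473
[A] = e^(-0.5473) = 0.5785 M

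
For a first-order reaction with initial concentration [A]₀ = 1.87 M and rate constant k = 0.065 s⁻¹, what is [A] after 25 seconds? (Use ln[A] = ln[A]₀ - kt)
0.3682 M

ln[A] = ln[A]₀ - k·t = ln(1.87) - (0.065)·(25) = 0.6259 - 1.6250 = -0.9991
[A] = e^(-0.9991) = 0.3682 M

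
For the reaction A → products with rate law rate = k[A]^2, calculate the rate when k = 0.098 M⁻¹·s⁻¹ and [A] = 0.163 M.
0.002604 M/s

rate = k·[A]^2 = 0.098·(0.163)^2 = 0.098·0.026569 = 0.002604 M/s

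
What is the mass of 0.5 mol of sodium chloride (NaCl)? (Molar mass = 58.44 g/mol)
Mass = 0.5 mol × 58.44 g/mol = 29.22 g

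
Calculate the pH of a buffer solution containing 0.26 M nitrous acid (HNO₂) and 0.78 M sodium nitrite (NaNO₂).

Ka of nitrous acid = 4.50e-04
pH = 3.82

pKa = -log(4.50e-04) = 3.35. pH = pKa + log([A⁻]/[HA]) = 3.35 + log(0.78/0.26)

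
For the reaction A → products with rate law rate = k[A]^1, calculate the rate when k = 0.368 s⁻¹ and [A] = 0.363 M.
0.1336 M/s

rate = k·[A]^1 = 0.368·(0.363)^1 = 0.368·0.363 = 0.1336 M/s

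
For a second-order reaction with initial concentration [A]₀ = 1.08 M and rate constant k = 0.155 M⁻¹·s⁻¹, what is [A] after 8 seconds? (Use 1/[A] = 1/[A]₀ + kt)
0.4617 M

1/[A] = 1/[A]₀ + k·t = 1/1.08 + (0.155)·(8) = 0.9259 + 1.2400 = 2.1659
[A] = 1/2.1659 = 0.4617 M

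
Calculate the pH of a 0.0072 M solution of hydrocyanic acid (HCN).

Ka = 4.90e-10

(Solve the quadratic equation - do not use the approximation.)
pH = 5.73

x² + Ka×x - Ka×C = 0. Using quadratic formula: [H⁺] = 1.8781e-06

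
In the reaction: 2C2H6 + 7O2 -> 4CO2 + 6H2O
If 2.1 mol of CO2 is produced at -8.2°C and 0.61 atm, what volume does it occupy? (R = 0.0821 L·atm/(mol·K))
T = -8.2°C + 273.15 = 264.95 K
V = nRT/P = (2.1 × 0.0821 × 264.95) / 0.61
V = 74.89 L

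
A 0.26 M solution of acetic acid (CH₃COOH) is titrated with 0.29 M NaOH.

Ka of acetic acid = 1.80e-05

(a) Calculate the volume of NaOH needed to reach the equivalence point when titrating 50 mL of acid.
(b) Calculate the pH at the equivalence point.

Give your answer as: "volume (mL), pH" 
V = 44.8 mL, pH = 8.94

(a) At equivalence: moles acid = moles base.
moles acid = 0.26 × 0.05 = 0.013 mol; V_NaOH = 0.013/0.29 = 0.04483 L = 44.8 mL.
(b) At equivalence, all acid → conjugate base A⁻ at [A⁻] = 0.013/0.09483 = 0.1371 M.
Kb = Kw/Ka = 1.0e-14/1.80e-05 = 5.556e-10; [OH⁻] = √(Kb·[A⁻]) = 8.727e-06; pOH = 5.06; pH = 14 − pOH = 8.94.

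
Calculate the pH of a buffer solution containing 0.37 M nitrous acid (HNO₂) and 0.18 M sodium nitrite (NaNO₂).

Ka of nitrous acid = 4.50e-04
pH = 3.03

pKa = -log(4.50e-04) = 3.35. pH = pKa + log([A⁻]/[HA]) = 3.35 + log(0.18/0.37)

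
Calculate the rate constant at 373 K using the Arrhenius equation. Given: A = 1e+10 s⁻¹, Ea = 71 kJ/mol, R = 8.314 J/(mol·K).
1.14e+00 s⁻¹

k = A·exp(-Ea/(R·T)) = 1e+10·exp(-71000/(8.314·373)) = 1e+10·exp(-22.8949) = 1e+10·1.1399e-10 = 1.14e+00 s⁻¹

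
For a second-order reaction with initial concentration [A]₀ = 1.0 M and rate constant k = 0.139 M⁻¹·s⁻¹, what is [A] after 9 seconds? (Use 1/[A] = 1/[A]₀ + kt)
0.4442 M

1/[A] = 1/[A]₀ + k·t = 1/1.0 + (0.139)·(9) = 1.0000 + 1.2510 = 2.2510
[A] = 1/2.2510 = 0.4442 M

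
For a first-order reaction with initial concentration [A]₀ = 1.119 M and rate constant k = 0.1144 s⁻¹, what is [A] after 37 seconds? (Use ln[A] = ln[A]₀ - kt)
0.0162 M

ln[A] = ln[A]₀ - k·t = ln(1.119) - (0.1144)·(37) = 0.1124 - 4.2328 = -4.1204
[A] = e^(-4.1204) = 0.0162 M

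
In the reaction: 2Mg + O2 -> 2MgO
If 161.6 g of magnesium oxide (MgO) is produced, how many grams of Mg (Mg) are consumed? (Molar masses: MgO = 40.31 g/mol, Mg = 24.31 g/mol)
Moles of MgO = 161.6 g ÷ 40.31 g/mol = 4.00893 mol
Mole ratio: 2 mol Mg / 2 mol MgO
Moles of Mg = 4.00893 × (2/2) = 4.00893 mol
Mass of Mg = 4.00893 mol × 24.31 g/mol = 97.46 g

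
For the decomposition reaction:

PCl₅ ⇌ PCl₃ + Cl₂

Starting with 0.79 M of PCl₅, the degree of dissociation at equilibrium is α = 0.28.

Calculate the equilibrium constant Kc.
K_c = 0.0860

x = α·[A]₀ = 0.28 × 0.79 = 0.2212 M dissociated.
At eq: [PCl₅] = 0.79 − 0.2212 = 0.5688 M; [PCl₃] = [Cl₂] = x = 0.2212 M.
Kc = [PCl₃][Cl₂]/[PCl₅] = (0.2212)²/0.5688 = 0.08602.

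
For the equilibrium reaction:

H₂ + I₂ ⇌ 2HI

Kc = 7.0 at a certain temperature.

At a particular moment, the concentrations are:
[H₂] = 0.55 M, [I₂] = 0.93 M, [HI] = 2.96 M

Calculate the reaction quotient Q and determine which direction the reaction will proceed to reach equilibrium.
Q = 17.129, Q > K, reaction proceeds reverse (toward reactants)

Q = ([HI]^2) / ([H₂] × [I₂])
  = ((2.96)^2) / ((0.55)·(0.93)) = 8.7616/0.5115 = 17.13
Since Q = 17.13 > Kc = 7.0, the reaction proceeds reverse (toward reactants) to reach equilibrium.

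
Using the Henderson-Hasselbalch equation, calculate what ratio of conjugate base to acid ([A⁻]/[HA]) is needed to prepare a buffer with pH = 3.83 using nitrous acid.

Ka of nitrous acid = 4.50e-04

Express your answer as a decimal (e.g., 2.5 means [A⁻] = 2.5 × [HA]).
[A⁻]/[HA] = 3.042

pKa = −log(4.50e-04) = 3.3468. pH = pKa + log([A⁻]/[HA]). 3.83 = 3.3468 + log(ratio). log(ratio) = 3.83 − 3.3468 = 0.4832. ratio = 10^(0.4832) = 3.042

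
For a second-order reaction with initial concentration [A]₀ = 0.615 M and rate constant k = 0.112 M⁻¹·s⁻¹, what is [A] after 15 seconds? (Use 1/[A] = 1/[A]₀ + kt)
0.3025 M

1/[A] = 1/[A]₀ + k·t = 1/0.615 + (0.112)·(15) = 1.6260 + 1.6800 = 3.3060
[A] = 1/3.3060 = 0.3025 M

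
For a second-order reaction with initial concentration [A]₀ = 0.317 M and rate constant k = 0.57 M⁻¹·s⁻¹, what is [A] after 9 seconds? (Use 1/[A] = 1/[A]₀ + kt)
0.1207 M

1/[A] = 1/[A]₀ + k·t = 1/0.317 + (0.57)·(9) = 3.1546 + 5.1300 = 8.2846
[A] = 1/8.2846 = 0.1207 M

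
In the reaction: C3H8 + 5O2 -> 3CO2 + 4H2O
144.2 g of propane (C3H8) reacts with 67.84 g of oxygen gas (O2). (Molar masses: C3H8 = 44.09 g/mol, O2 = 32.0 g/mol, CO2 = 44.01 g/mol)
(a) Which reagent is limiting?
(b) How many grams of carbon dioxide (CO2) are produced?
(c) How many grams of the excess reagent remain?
(a) O2, (b) 55.98 g, (c) 125.5 g

Moles of C3H8 = 144.2 g ÷ 44.09 g/mol = 3.27058 mol
Moles of O2 = 67.84 g ÷ 32.0 g/mol = 2.12 mol
Moles ÷ coefficient: C3H8: 3.27058/1 = 3.271, O2: 2.12/5 = 0.424
(a) O2 has the smaller value, so O2 is the limiting reagent.
(b) Moles of CO2 = 2.12 mol O2 × (3/5) = 1.272 mol; mass = 1.272 mol × 44.01 g/mol = 55.98 g
(c) C3H8 consumed = 2.12 × (1/5) = 0.424 mol; remaining = 3.27058 − 0.424 = 2.84658 mol; mass = 2.84658 mol × 44.09 g/mol = 125.5 g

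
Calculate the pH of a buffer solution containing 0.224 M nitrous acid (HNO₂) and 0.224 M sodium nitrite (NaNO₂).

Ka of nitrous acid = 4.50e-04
pH = 3.35

pKa = -log(4.50e-04) = 3.35. pH = pKa + log([A⁻]/[HA]) = 3.35 + log(0.224/0.224)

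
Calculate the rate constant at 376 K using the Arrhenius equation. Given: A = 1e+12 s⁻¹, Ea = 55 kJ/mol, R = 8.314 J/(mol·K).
2.29e+04 s⁻¹

k = A·exp(-Ea/(R·T)) = 1e+12·exp(-55000/(8.314·376)) = 1e+12·exp(-17.5940) = 1e+12·2.2857e-08 = 2.29e+04 s⁻¹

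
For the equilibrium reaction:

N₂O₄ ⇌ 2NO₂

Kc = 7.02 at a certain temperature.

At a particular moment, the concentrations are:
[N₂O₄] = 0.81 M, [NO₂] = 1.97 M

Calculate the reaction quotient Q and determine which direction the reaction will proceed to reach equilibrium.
Q = 4.791, Q < K, reaction proceeds forward (toward products)

Q = ([NO₂]^2) / ([N₂O₄])
  = ((1.97)^2) / ((0.81)) = 3.8809/0.81 = 4.791
Since Q = 4.791 < Kc = 7.02, the reaction proceeds forward (toward products) to reach equilibrium.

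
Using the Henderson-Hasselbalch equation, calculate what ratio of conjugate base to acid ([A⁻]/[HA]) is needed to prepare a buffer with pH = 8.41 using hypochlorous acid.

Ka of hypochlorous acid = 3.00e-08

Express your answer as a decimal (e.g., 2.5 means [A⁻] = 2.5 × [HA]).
[A⁻]/[HA] = 7.711

pKa = −log(3.00e-08) = 7.5229. pH = pKa + log([A⁻]/[HA]). 8.41 = 7.5229 + log(ratio). log(ratio) = 8.41 − 7.5229 = 0.8871. ratio = 10^(0.8871) = 7.711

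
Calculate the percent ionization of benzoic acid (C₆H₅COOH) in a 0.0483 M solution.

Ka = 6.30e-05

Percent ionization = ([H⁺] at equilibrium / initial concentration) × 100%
Percent ionization = 3.55%

Let x = [H⁺]. Ka = x²/(C - x) ⇒ x² + (6.30e-05)x - (6.30e-05)(0.0483) = 0. x = 1.7132e-03. Percent = (1.7132e-03/0.0483) × 100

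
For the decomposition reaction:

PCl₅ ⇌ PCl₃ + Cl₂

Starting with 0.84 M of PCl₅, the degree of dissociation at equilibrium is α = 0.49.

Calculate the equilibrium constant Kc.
K_c = 0.3955

x = α·[A]₀ = 0.49 × 0.84 = 0.4116 M dissociated.
At eq: [PCl₅] = 0.84 − 0.4116 = 0.4284 M; [PCl₃] = [Cl₂] = x = 0.4116 M.
Kc = [PCl₃][Cl₂]/[PCl₅] = (0.4116)²/0.4284 = 0.3955.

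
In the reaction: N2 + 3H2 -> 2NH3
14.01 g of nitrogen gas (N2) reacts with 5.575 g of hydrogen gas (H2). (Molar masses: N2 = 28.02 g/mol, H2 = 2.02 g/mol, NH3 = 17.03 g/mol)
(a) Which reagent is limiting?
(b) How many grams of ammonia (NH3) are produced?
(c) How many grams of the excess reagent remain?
(a) N2, (b) 17.03 g, (c) 2.545 g

Moles of N2 = 14.01 g ÷ 28.02 g/mol = 0.5 mol
Moles of H2 = 5.575 g ÷ 2.02 g/mol = 2.7599 mol
Moles ÷ coefficient: N2: 0.5/1 = 0.5, H2: 2.7599/3 = 0.92
(a) N2 has the smaller value, so N2 is the limiting reagent.
(b) Moles of NH3 = 0.5 mol N2 × (2/1) = 1 mol; mass = 1 mol × 17.03 g/mol = 17.03 g
(c) H2 consumed = 0.5 × (3/1) = 1.5 mol; remaining = 2.7599 − 1.5 = 1.2599 mol; mass = 1.2599 mol × 2.02 g/mol = 2.545 g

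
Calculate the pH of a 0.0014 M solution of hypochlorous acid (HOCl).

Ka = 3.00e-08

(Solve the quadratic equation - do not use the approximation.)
pH = 5.19

x² + Ka×x - Ka×C = 0. Using quadratic formula: [H⁺] = 6.4658e-06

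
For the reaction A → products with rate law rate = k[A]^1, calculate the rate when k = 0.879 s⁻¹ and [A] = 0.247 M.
0.2171 M/s

rate = k·[A]^1 = 0.879·(0.247)^1 = 0.879·0.247 = 0.2171 M/s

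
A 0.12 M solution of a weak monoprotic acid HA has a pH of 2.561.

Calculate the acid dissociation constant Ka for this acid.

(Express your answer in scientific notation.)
K_a = 6.44e-05

[H⁺] = 10^(−pH) = 10^(−2.561) = 2.748e-03 M. For HA ⇌ H⁺ + A⁻, Ka = x²/(C − x) = (2.748e-03)²/(0.12 − 2.748e-03) = 6.44e-05.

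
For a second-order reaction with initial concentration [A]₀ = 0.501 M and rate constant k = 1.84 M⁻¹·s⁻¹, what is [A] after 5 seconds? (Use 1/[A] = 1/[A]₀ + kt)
0.0893 M

1/[A] = 1/[A]₀ + k·t = 1/0.501 + (1.84)·(5) = 1.9960 + 9.2000 = 11.1960
[A] = 1/11.1960 = 0.0893 M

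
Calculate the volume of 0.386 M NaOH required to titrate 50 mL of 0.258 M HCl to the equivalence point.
V_{base} = 33.4 mL

At equivalence: moles acid = moles base.
moles HCl = 0.258 M × 0.05 L = 0.0129 mol
V_NaOH = 0.0129 mol ÷ 0.386 M = 0.03342 L = 33.4 mL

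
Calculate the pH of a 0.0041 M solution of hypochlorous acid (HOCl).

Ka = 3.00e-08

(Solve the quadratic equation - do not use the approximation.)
pH = 4.96

x² + Ka×x - Ka×C = 0. Using quadratic formula: [H⁺] = 1.1076e-05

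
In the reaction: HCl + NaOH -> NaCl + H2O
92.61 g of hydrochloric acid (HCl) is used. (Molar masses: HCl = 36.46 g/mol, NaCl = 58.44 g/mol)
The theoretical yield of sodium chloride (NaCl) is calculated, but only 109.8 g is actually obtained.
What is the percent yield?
Moles of HCl = 92.61 g ÷ 36.46 g/mol = 2.54004 mol
Mole ratio: 1 mol NaCl / 1 mol HCl
Moles of NaCl = 2.54004 × (1/1) = 2.54004 mol
Theoretical yield = 2.54004 mol × 58.44 g/mol = 148.44 g
Actual yield = 109.8 g
Percent yield = (109.8 / 148.44) × 100% = 74.0%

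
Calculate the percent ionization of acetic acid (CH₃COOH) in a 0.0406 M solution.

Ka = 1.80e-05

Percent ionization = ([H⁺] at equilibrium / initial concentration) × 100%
Percent ionization = 2.08%

Let x = [H⁺]. Ka = x²/(C - x) ⇒ x² + (1.80e-05)x - (1.80e-05)(0.0406) = 0. x = 8.4592e-04. Percent = (8.4592e-04/0.0406) × 100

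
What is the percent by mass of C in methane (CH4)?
Mass of C in formula = 12.01 × 1 = 12.01 g/mol
Molar mass = 16.04 g/mol
% C = (12.01/16.04) × 100% = 74.88%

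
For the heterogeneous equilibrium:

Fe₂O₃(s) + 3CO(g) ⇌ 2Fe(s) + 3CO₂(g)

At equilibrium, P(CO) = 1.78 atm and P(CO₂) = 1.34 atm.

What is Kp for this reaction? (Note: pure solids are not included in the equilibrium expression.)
K_p = 0.427

Solids (Fe₂O₃, Fe) are excluded.
Kp = P(CO₂)³/P(CO)³ = (1.34)³/(1.78)³ = 2.406/5.64 = 0.427.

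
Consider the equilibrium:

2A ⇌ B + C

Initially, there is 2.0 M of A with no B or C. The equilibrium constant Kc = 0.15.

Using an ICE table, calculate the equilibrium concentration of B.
[B] = 0.436 M

ICE: [A] = 2.0 − 2x, [B] = [C] = x.
Kc = x²/(2.0 − 2x)² = 0.15 ⇒ √Kc = x/(2.0 − 2x).
x = √0.15·2.0/(1 + 2√0.15) = 0.3873·2.0/1.7746 = 0.43649.
[B] = x = 0.436 M.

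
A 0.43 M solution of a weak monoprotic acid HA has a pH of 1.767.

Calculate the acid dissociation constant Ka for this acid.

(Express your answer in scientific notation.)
K_a = 7.08e-04

[H⁺] = 10^(−pH) = 10^(−1.767) = 1.710e-02 M. For HA ⇌ H⁺ + A⁻, Ka = x²/(C − x) = (1.710e-02)²/(0.43 − 1.710e-02) = 7.08e-04.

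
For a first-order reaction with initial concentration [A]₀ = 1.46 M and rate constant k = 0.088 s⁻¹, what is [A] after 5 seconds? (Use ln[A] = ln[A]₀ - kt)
0.9403 M

ln[A] = ln[A]₀ - k·t = ln(1.46) - (0.088)·(5) = 0.3784 - 0.4400 = -0.0616
[A] = e^(-0.0616) = 0.9403 M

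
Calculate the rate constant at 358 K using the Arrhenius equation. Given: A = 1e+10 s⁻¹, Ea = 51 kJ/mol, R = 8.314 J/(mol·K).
3.62e+02 s⁻¹

k = A·exp(-Ea/(R·T)) = 1e+10·exp(-51000/(8.314·358)) = 1e+10·exp(-17.1347) = 1e+10·3.6181e-08 = 3.62e+02 s⁻¹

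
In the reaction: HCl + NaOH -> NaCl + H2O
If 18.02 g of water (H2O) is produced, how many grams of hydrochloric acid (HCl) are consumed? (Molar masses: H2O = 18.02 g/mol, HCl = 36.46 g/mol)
Moles of H2O = 18.02 g ÷ 18.02 g/mol = 1 mol
Mole ratio: 1 mol HCl / 1 mol H2O
Moles of HCl = 1 × (1/1) = 1 mol
Mass of HCl = 1 mol × 36.46 g/mol = 36.46 g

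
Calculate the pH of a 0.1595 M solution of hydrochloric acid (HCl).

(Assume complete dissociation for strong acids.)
pH = 0.80

[H⁺] = 0.1595 M for strong acid. pH = -log[H⁺] = -log(0.1595)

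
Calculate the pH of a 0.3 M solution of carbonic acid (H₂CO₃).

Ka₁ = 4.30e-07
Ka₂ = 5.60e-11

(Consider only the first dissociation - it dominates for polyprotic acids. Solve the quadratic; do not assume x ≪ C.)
pH = 3.44

x² + Ka₁·x − Ka₁·C = 0 with Ka₁ = 4.30e-07, C = 0.3.
x = (−Ka₁ + √(Ka₁² + 4·Ka₁·C))/2 = 3.5895e-04 M, so pH = 3.44.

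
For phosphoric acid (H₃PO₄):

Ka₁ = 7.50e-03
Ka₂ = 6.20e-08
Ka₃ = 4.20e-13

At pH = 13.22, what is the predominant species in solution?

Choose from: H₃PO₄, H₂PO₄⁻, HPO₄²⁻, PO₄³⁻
PO₄³⁻

pKa1 = 2.12, pKa2 = 7.21, pKa3 = 12.38. Each pKa is the crossover between adjacent species; pH = 13.22 lies in the region where PO₄³⁻ predominates.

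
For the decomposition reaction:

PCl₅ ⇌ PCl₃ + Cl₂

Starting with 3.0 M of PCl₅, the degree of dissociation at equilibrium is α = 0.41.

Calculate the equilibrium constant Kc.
K_c = 0.8547

x = α·[A]₀ = 0.41 × 3.0 = 1.23 M dissociated.
At eq: [PCl₅] = 3.0 − 1.23 = 1.77 M; [PCl₃] = [Cl₂] = x = 1.23 M.
Kc = [PCl₃][Cl₂]/[PCl₅] = (1.23)²/1.77 = 0.8547.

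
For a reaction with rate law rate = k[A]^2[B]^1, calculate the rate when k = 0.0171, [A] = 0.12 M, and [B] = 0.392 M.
9.653e-05 M/s

rate = k·[A]^2·[B]^1 = 0.0171·(0.12)^2·(0.392)^1 = 0.0171·0.0144·0.392 = 9.653e-05 M/s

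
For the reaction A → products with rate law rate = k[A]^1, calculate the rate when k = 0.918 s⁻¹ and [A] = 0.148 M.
0.1359 M/s

rate = k·[A]^1 = 0.918·(0.148)^1 = 0.918·0.148 = 0.1359 M/s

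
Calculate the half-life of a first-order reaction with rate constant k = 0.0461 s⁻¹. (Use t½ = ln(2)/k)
15.04 s

t½ = ln(2)/k = 0.6931/0.0461 = 15.04 s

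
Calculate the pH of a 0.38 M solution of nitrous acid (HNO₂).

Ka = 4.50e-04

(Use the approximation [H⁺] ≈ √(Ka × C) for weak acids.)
pH = 1.88

[H⁺] = √(Ka × C) = √(4.50e-04 × 0.38) = 1.3077e-02. pH = -log(1.3077e-02)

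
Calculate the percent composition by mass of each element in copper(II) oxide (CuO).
Cu: 79.89%, O: 20.11%

Molar mass of CuO = 79.55 g/mol
% Cu = (1 × 63.55) / 79.55 × 100% = 63.55 / 79.55 × 100% = 79.89%
% O = (1 × 16.0) / 79.55 × 100% = 16 / 79.55 × 100% = 20.11%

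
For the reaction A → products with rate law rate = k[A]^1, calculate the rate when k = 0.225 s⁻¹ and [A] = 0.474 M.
0.1066 M/s

rate = k·[A]^1 = 0.225·(0.474)^1 = 0.225·0.474 = 0.1066 M/s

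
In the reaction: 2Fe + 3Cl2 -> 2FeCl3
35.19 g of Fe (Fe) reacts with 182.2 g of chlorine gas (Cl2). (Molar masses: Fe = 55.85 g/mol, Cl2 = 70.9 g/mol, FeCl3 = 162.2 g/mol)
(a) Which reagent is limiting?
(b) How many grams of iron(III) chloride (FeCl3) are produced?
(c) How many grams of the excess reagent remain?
(a) Fe, (b) 102.2 g, (c) 115.2 g

Moles of Fe = 35.19 g ÷ 55.85 g/mol = 0.630081 mol
Moles of Cl2 = 182.2 g ÷ 70.9 g/mol = 2.56982 mol
Moles ÷ coefficient: Fe: 0.630081/2 = 0.315, Cl2: 2.56982/3 = 0.8566
(a) Fe has the smaller value, so Fe is the limiting reagent.
(b) Moles of FeCl3 = 0.630081 mol Fe × (2/2) = 0.630081 mol; mass = 0.630081 mol × 162.2 g/mol = 102.2 g
(c) Cl2 consumed = 0.630081 × (3/2) = 0.945121 mol; remaining = 2.56982 − 0.945121 = 1.6247 mol; mass = 1.6247 mol × 70.9 g/mol = 115.2 g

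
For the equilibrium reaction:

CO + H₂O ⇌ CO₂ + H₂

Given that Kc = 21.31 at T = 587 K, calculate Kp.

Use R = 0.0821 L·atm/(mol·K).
K_p = 21.3100

Δn = (moles gaseous products) − (moles gaseous reactants) = 0
T = 587 K; RT = 0.0821 × 587 = 48.1927
Kp = Kc·(RT)^Δn = 21.31 × (48.1927)^0 = 21.31 × 1 = 21.3100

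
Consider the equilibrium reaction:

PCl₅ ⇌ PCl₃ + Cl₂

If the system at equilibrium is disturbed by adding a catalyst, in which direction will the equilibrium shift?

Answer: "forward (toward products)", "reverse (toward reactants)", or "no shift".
no shift

Apply Le Chatelier's principle: system shifts to counteract the change.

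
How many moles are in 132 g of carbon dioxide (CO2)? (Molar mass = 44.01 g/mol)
Moles = 132 g ÷ 44.01 g/mol = 2.999 mol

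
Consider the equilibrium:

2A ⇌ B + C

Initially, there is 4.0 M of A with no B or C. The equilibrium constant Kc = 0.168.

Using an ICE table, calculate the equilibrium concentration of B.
[B] = 0.901 M

ICE: [A] = 4.0 − 2x, [B] = [C] = x.
Kc = x²/(4.0 − 2x)² = 0.168 ⇒ √Kc = x/(4.0 − 2x).
x = √0.168·4.0/(1 + 2√0.168) = 0.40988·4.0/1.8198 = 0.90095.
[B] = x = 0.901 M.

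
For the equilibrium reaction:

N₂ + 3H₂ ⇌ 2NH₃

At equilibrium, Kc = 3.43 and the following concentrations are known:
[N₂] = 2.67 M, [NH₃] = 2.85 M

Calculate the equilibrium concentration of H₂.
[H₂] = 0.9608 M

Kc = ([NH₃]^2) / ([N₂] × [H₂]^3) = 3.43
[H₂]^3 = (product terms)/(Kc · other reactant terms) = 8.1225 / (3.43 · 2.67) = 0.88692
[H₂] = (0.88692)^(1/3) = 0.9608 M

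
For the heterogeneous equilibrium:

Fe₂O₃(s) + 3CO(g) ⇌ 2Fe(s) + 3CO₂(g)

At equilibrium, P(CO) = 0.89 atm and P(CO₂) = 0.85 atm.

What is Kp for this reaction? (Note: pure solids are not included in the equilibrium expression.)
K_p = 0.871

Solids (Fe₂O₃, Fe) are excluded.
Kp = P(CO₂)³/P(CO)³ = (0.85)³/(0.89)³ = 0.6141/0.705 = 0.871.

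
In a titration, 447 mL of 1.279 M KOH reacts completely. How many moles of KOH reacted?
Moles = Molarity × Volume (L)
Moles = 1.279 M × 0.447 L = 0.5717 mol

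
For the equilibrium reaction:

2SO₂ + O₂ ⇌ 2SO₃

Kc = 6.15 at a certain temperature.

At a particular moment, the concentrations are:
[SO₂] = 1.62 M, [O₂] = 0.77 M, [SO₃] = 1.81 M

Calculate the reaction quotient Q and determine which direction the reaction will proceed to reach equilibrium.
Q = 1.621, Q < K, reaction proceeds forward (toward products)

Q = ([SO₃]^2) / ([SO₂]^2 × [O₂])
  = ((1.81)^2) / ((1.62)^2·(0.77)) = 3.2761/2.0208 = 1.621
Since Q = 1.621 < Kc = 6.15, the reaction proceeds forward (toward products) to reach equilibrium.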